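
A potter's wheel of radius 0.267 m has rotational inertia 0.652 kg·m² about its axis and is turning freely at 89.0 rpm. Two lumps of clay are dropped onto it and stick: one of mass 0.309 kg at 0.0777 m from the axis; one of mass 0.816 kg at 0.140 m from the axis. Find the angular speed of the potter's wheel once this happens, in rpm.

ω_f ≈ 86.6 rpm

No external torque acts about the axis; L_before = L_after.
Added inertia Σmr² = (0.309)(0.0777)² + (0.816)(0.140)² = 0.01786 kg·m²; I_f = 0.6520 + 0.01786 = 0.6699 kg·m².
ω_f = I_p ω_i / I_f = (0.6520)(89.0) / 0.6699 = 86.63 rpm.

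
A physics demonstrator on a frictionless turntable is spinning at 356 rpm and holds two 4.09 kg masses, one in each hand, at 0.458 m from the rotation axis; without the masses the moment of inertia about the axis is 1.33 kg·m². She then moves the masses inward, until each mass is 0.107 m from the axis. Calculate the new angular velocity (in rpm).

ω₂ ≈ 762 rpm

Angular momentum about the spin axis is conserved since the torque about it is zero.
I₁ = 1.33 + 2(4.09)(0.458)² = 3.046 kg·m²; I₂ = 1.33 + 2(4.09)(0.107)² = 1.424 kg·m².
ω₂ = I₁ω₁ / I₂ = (3.046)(356 rpm) / (1.424) = 761.7 rpm.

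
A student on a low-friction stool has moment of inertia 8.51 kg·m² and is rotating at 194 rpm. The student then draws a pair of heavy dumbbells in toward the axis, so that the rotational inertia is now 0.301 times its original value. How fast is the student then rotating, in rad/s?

Angular momentum about the spin axis is conserved since the torque about it is zero.
I₂ = 0.301 × 8.51 = 2.562 kg·m².
ω₂ = I₁ω₁ / I₂ = (8.510)(194 rpm) / (2.562) = 644.5 rpm = 67.49 rad/s.

ω₂ ≈ 67.5 rad/s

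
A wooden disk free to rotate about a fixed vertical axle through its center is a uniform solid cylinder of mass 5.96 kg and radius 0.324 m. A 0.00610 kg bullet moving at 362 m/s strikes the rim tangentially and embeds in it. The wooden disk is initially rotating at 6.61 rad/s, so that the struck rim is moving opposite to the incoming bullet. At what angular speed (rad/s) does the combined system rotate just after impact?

|ω_f| ≈ 4.31 rad/s

About the axle the impulsive forces during the collision are internal, so angular momentum about that axis is conserved.
I_p = ½(5.96)(0.324)² = 0.3128 kg·m². Taking the sense of the bullet's angular momentum as positive, L_{bullet} = m v R = (0.00610)(362)(0.324) = 0.7155 kg·m²/s.
L_i = −I_p ω_p + m v R = −(0.3128)(6.61) + 0.7155 = -1.352 kg·m²/s.
After sticking, I_f = I_p + m R² = 0.3128 + (0.00610)(0.324)² = 0.3135 kg·m².
ω_f = L_i / I_f = -1.352 / 0.3135 = -4.314 rad/s.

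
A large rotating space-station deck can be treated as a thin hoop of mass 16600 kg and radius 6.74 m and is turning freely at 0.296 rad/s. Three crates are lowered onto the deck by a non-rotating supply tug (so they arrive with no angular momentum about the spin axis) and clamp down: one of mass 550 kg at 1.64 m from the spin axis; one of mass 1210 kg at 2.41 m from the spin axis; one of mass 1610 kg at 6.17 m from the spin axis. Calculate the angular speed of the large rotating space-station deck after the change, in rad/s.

The added mass arrives with no angular momentum about the spin axis, and any external torque about the spin axis is negligible, so the system's angular momentum is conserved.
I_p = (16600)(6.74)² = 7.541e+05 kg·m².
Added inertia Σmr² = (550)(1.64)² + (1210)(2.41)² + (1610)(6.17)² = 69800 kg·m²; I_f = 7.541e+05 + 69800 = 8.239e+05 kg·m².
ω_f = I_p ω_i / I_f = (7.541e+05)(0.296) / 8.239e+05 = 0.2709 rad/s.

ω_f ≈ 0.271 rad/s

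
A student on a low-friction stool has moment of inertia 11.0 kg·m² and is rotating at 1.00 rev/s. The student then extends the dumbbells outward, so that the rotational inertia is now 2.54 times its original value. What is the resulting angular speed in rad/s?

ω₂ ≈ 2.47 rad/s

Angular momentum about the spin axis is conserved since the torque about it is zero.
I₂ = 2.54 × 11.0 = 27.94 kg·m².
ω₂ = I₁ω₁ / I₂ = (11.00)(1.00 rev/s) / (27.94) = 0.3937 rev/s = 2.474 rad/s.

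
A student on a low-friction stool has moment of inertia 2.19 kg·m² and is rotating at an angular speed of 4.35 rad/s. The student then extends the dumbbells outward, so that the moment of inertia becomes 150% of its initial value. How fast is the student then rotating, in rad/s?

ω₂ ≈ 2.90 rad/s

Angular momentum about the spin axis is conserved since the torque about it is zero.
I₂ = 1.50 × 2.19 = 3.285 kg·m².
ω₂ = I₁ω₁ / I₂ = (2.190)(4.35 rad/s) / (3.285) = 2.900 rad/s.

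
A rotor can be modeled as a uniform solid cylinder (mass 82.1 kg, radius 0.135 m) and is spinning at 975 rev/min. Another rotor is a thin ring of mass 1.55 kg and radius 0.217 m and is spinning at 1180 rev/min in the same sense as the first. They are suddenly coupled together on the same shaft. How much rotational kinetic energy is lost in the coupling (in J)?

No external torque acts about the common axis, so total angular momentum is conserved.
Moments of inertia: I_A = ½(82.1)(0.135)² = 0.7481 kg·m²; I_B = (1.55)(0.217)² = 0.07299 kg·m².
Taking A's sense as positive: L = (0.7481)(975) + (0.07299)(1180) = 815.6 kg·m²·rpm.
Combined I = 0.7481 + 0.07299 = 0.8211 kg·m².
ω_f = L / I = 815.6 / 0.8211 = 993.2 rpm.
KE_i = ½ΣIω² = 4457 J; KE_f = ½(0.8211)(104.0)² = 4441 J.

ΔKE lost ≈ 15.3 J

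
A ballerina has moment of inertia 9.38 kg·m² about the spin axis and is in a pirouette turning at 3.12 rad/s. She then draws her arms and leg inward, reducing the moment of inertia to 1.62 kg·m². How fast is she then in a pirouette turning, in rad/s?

ω₂ ≈ 18.1 rad/s

With no external torque about the axis, L is conserved: I₁ω₁ = I₂ω₂.
ω₂ = I₁ω₁ / I₂ = (9.380)(3.12 rad/s) / (1.620) = 18.07 rad/s.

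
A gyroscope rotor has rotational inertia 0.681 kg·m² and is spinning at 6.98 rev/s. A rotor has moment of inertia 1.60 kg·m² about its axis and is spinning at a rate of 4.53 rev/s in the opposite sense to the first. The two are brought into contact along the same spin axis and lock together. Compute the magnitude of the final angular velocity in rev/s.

No external torque acts about the common axis, so total angular momentum is conserved.
Taking A's sense as positive: L = (0.6810)(6.98) − (1.600)(4.53) = -2.495 kg·m²·rev/s.
Combined I = 0.6810 + 1.600 = 2.281 kg·m².
ω_f = L / I = -2.495 / 2.281 = -1.094 rev/s.

|ω_f| ≈ 1.09 rev/s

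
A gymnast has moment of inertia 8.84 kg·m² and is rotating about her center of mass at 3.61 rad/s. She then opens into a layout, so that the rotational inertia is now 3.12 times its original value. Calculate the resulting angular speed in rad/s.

ω₂ ≈ 1.16 rad/s

No external torque acts about the spin axis, so angular momentum is conserved.
I₂ = 3.12 × 8.84 = 27.58 kg·m².
ω₂ = I₁ω₁ / I₂ = (8.840)(3.61 rad/s) / (27.58) = 1.157 rad/s.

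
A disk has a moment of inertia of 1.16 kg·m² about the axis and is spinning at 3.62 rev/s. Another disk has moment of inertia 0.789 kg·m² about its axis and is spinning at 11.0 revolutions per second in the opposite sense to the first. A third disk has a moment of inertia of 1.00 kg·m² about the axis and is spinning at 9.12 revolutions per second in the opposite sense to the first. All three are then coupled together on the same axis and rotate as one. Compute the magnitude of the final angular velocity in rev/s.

The coupling torques are internal; angular momentum about the shared axis is conserved.
Taking A's sense as positive: L = (1.160)(3.62) − (0.7890)(11.0) − (1.000)(9.12) = -13.60 kg·m²·rev/s.
Combined I = 1.160 + 0.7890 + 1.000 = 2.949 kg·m².
ω_f = L / I = -13.60 / 2.949 = -4.612 rev/s.

|ω_f| ≈ 4.61 rev/s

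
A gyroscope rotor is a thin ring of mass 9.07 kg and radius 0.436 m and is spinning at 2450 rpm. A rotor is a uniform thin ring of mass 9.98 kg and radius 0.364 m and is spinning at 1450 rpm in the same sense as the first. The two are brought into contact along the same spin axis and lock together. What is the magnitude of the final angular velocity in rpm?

|ω_f| ≈ 2020 rpm

No external torque acts about the common axis, so total angular momentum is conserved.
Moments of inertia: I_A = (9.07)(0.436)² = 1.724 kg·m²; I_B = (9.98)(0.364)² = 1.322 kg·m².
Taking A's sense as positive: L = (1.724)(2450) + (1.322)(1450) = 6142 kg·m²·rpm.
Combined I = 1.724 + 1.322 = 3.046 kg·m².
ω_f = L / I = 6142 / 3.046 = 2016 rpm.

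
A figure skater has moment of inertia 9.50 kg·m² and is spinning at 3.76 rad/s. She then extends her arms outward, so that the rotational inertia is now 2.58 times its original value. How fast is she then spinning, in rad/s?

With no external torque about the axis, L is conserved: I₁ω₁ = I₂ω₂.
I₂ = 2.58 × 9.50 = 24.51 kg·m².
ω₂ = I₁ω₁ / I₂ = (9.500)(3.76 rad/s) / (24.51) = 1.457 rad/s.

ω₂ ≈ 1.46 rad/s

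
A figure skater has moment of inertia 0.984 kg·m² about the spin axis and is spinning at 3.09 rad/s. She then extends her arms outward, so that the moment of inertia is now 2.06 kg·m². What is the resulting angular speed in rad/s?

No external torque acts about the spin axis, so angular momentum is conserved.
ω₂ = I₁ω₁ / I₂ = (0.9840)(3.09 rad/s) / (2.060) = 1.476 rad/s.

ω₂ ≈ 1.48 rad/s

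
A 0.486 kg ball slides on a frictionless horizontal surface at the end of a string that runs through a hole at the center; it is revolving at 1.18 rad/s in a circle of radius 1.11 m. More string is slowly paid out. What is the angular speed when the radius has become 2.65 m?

ω₂ ≈ 0.207 rad/s

The constraining force is radial, so m r² ω about the center is conserved.
ω₂ = ω₁ (r₁/r₂)² = (1.18)(1.11/2.65)² = 0.2070 rad/s.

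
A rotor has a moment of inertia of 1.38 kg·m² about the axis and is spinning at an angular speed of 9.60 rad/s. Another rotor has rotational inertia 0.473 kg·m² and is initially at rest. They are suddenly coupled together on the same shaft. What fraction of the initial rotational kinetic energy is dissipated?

fraction ≈ 0.255

The coupling torques are internal; angular momentum about the shared axis is conserved.
Taking A's sense as positive: L = (1.380)(9.60) = 13.25 kg·m²·rad/s.
Combined I = 1.380 + 0.4730 = 1.853 kg·m².
ω_f = L / I = 13.25 / 1.853 = 7.149 rad/s.
KE_i = ½ΣIω² = 63.59 J; KE_f = ½(1.853)(7.149)² = 47.36 J.
Fraction dissipated = (KE_i − KE_f)/KE_i = 0.2553.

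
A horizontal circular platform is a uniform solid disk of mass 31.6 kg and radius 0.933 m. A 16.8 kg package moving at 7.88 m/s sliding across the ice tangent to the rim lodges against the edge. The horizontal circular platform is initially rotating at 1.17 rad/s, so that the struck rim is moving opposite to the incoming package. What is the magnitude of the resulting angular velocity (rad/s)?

The axle reaction passes through the central axle and exerts no torque about it; angular momentum about the central axle is conserved through the impact.
I_p = ½(31.6)(0.933)² = 13.75 kg·m². Taking the sense of the package's angular momentum as positive, L_{package} = m v R = (16.8)(7.88)(0.933) = 123.5 kg·m²/s.
L_i = −I_p ω_p + m v R = −(13.75)(1.17) + 123.5 = 107.4 kg·m²/s.
After sticking, I_f = I_p + m R² = 13.75 + (16.8)(0.933)² = 28.38 kg·m².
ω_f = L_i / I_f = 107.4 / 28.38 = 3.785 rad/s.

|ω_f| ≈ 3.79 rad/s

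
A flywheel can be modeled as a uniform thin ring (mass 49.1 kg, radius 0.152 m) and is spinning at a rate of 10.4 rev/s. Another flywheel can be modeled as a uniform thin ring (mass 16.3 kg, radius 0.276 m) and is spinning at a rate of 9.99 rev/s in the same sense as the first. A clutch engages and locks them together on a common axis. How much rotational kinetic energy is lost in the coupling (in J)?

No external torque acts about the common axis, so total angular momentum is conserved.
Moments of inertia: I_A = (49.1)(0.152)² = 1.134 kg·m²; I_B = (16.3)(0.276)² = 1.242 kg·m².
Taking A's sense as positive: L = (1.134)(10.4) + (1.242)(9.99) = 24.20 kg·m²·rev/s.
Combined I = 1.134 + 1.242 = 2.376 kg·m².
ω_f = L / I = 24.20 / 2.376 = 10.19 rev/s.
KE_i = ½ΣIω² = 4868 J; KE_f = ½(2.376)(64.00)² = 4866 J.

ΔKE lost ≈ 1.97 J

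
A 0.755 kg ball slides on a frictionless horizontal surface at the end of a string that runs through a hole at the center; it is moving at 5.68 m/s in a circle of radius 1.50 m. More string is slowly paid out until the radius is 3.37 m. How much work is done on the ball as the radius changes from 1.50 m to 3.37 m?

Central (radial) force ⇒ zero torque about the center ⇒ m v r is constant.
v₂ = v₁ r₁ / r₂ = (5.68)(1.50) / (3.37) = 2.528 m/s.
W = ΔKE = ½m(v₂² − v₁²) = -9.766 J.

W ≈ -9.77 J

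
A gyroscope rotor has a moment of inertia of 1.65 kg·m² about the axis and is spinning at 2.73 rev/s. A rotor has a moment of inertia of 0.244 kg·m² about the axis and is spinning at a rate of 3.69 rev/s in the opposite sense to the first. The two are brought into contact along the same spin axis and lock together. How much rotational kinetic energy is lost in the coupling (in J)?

No external torque acts about the common axis, so total angular momentum is conserved.
Taking A's sense as positive: L = (1.650)(2.73) − (0.2440)(3.69) = 3.604 kg·m²·rev/s.
Combined I = 1.650 + 0.2440 = 1.894 kg·m².
ω_f = L / I = 3.604 / 1.894 = 1.903 rev/s.
KE_i = ½ΣIω² = 308.3 J; KE_f = ½(1.894)(11.96)² = 135.4 J.

ΔKE lost ≈ 173 J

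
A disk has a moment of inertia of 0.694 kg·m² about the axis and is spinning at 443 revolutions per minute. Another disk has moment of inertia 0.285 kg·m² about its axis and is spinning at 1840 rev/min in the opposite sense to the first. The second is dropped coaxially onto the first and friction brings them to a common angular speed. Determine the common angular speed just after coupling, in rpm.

The coupling torques are internal; angular momentum about the shared axis is conserved.
Taking A's sense as positive: L = (0.6940)(443) − (0.2850)(1840) = -217.0 kg·m²·rpm.
Combined I = 0.6940 + 0.2850 = 0.9790 kg·m².
ω_f = L / I = -217.0 / 0.9790 = -221.6 rpm.

|ω_f| ≈ 222 rpm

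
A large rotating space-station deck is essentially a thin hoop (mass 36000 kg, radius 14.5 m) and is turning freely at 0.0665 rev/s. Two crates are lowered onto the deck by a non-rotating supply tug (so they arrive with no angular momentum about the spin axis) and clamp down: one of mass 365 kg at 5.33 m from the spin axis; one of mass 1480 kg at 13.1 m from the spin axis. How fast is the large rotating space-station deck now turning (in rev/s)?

ω_f ≈ 0.0643 rev/s

The added mass arrives with no angular momentum about the spin axis, and any external torque about the spin axis is negligible, so the system's angular momentum is conserved.
I_p = (36000)(14.5)² = 7.569e+06 kg·m².
Added inertia Σmr² = (365)(5.33)² + (1480)(13.1)² = 2.644e+05 kg·m²; I_f = 7.569e+06 + 2.644e+05 = 7.833e+06 kg·m².
ω_f = I_p ω_i / I_f = (7.569e+06)(0.0665) / 7.833e+06 = 0.06426 rev/s.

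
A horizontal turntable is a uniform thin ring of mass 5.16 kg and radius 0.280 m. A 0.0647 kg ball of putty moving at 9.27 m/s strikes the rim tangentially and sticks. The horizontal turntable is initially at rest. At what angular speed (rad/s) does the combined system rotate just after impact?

The axle reaction passes through the axle and exerts no torque about it; angular momentum about the axle is conserved through the impact.
I_p = (5.16)(0.280)² = 0.4045 kg·m². Taking the sense of the ball of putty's angular momentum as positive, L_{ball} = m v R = (0.0647)(9.27)(0.280) = 0.1679 kg·m²/s.
L_i = 0 + 0.1679 = 0.1679 kg·m²/s.
After sticking, I_f = I_p + m R² = 0.4045 + (0.0647)(0.280)² = 0.4096 kg·m².
ω_f = L_i / I_f = 0.1679 / 0.4096 = 0.4100 rad/s.

|ω_f| ≈ 0.410 rad/s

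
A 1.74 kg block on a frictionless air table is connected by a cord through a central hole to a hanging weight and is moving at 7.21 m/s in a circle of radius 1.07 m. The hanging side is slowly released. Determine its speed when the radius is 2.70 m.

The only horizontal force on the mass is along the cord (radial), so it exerts no torque about the hole and angular momentum m v r is conserved.
v₂ = v₁ r₁ / r₂ = (7.21)(1.07) / (2.70) = 2.857 m/s.

v₂ ≈ 2.86 m/s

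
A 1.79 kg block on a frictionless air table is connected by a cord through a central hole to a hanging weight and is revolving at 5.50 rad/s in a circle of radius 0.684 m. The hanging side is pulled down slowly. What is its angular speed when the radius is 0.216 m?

ω₂ ≈ 55.2 rad/s

The constraining force is radial, so m r² ω about the center is conserved.
ω₂ = ω₁ (r₁/r₂)² = (5.50)(0.684/0.216)² = 55.15 rad/s.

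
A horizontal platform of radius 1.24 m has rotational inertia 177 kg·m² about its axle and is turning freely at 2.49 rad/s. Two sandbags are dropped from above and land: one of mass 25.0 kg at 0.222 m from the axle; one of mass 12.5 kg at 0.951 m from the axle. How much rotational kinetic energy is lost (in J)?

The added mass arrives with no angular momentum about the axle, and any external torque about the axle is negligible, so the system's angular momentum is conserved.
Added inertia Σmr² = (25.0)(0.222)² + (12.5)(0.951)² = 12.54 kg·m²; I_f = 177.0 + 12.54 = 189.5 kg·m².
ω_f = I_p ω_i / I_f = (177.0)(2.49) / 189.5 = 2.325 rad/s.
KE_i = ½(177.0)(2.490 rad/s)² = 548.7 J; KE_f = ½(189.5)(2.325)² = 512.4 J.

energy lost ≈ 36.3 J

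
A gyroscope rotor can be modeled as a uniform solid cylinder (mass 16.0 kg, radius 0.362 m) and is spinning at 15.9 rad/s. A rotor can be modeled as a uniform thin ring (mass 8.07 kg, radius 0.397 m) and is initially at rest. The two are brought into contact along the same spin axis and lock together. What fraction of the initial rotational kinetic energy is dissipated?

The coupling torques are internal; angular momentum about the shared axis is conserved.
Moments of inertia: I_A = ½(16.0)(0.362)² = 1.048 kg·m²; I_B = (8.07)(0.397)² = 1.272 kg·m².
Taking A's sense as positive: L = (1.048)(15.9) = 16.67 kg·m²·rad/s.
Combined I = 1.048 + 1.272 = 2.320 kg·m².
ω_f = L / I = 16.67 / 2.320 = 7.184 rad/s.
KE_i = ½ΣIω² = 132.5 J; KE_f = ½(2.320)(7.184)² = 59.87 J.
Fraction dissipated = (KE_i − KE_f)/KE_i = 0.5482.

fraction ≈ 0.548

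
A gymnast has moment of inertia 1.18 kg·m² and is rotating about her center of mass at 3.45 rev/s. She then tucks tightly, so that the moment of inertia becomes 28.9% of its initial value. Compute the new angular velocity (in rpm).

No external torque acts about the spin axis, so angular momentum is conserved.
I₂ = 0.289 × 1.18 = 0.3410 kg·m².
ω₂ = I₁ω₁ / I₂ = (1.180)(3.45 rev/s) / (0.3410) = 11.94 rev/s = 716.3 rpm.

ω₂ ≈ 716 rpm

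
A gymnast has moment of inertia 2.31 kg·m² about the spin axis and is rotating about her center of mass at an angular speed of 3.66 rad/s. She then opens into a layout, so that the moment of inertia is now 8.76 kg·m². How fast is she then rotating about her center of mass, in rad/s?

ω₂ ≈ 0.965 rad/s

No external torque acts about the spin axis, so angular momentum is conserved.
ω₂ = I₁ω₁ / I₂ = (2.310)(3.66 rad/s) / (8.760) = 0.9651 rad/s.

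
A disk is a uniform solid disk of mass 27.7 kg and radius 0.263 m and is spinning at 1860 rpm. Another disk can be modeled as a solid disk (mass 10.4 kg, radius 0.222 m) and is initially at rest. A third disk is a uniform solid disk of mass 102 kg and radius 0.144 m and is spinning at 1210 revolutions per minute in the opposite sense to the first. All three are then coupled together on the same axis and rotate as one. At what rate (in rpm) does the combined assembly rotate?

|ω_f| ≈ 221 rpm

The coupling torques are internal; angular momentum about the shared axis is conserved.
Moments of inertia: I_A = ½(27.7)(0.263)² = 0.9580 kg·m²; I_B = ½(10.4)(0.222)² = 0.2563 kg·m²; I_C = ½(102)(0.144)² = 1.058 kg·m².
Taking A's sense as positive: L = (0.9580)(1860) − (1.058)(1210) = 502.2 kg·m²·rpm.
Combined I = 0.9580 + 0.2563 + 1.058 = 2.272 kg·m².
ω_f = L / I = 502.2 / 2.272 = 221.1 rpm.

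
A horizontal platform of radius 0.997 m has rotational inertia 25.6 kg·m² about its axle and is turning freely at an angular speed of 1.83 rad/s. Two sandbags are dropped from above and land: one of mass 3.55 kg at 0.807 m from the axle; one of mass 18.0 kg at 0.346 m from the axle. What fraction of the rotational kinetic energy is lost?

fraction ≈ 0.149

The added mass arrives with no angular momentum about the axle, and any external torque about the axle is negligible, so the system's angular momentum is conserved.
Added inertia Σmr² = (3.55)(0.807)² + (18.0)(0.346)² = 4.467 kg·m²; I_f = 25.60 + 4.467 = 30.07 kg·m².
ω_f = I_p ω_i / I_f = (25.60)(1.83) / 30.07 = 1.558 rad/s.
KE_i = ½(25.60)(1.830 rad/s)² = 42.87 J; KE_f = ½(30.07)(1.558)² = 36.50 J.
Fraction lost = 0.1486.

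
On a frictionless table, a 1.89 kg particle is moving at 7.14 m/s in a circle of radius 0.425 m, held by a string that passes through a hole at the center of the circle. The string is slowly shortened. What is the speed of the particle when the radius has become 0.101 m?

v₂ ≈ 30.0 m/s

The only horizontal force on the mass is along the cord (radial), so it exerts no torque about the hole and angular momentum m v r is conserved.
v₂ = v₁ r₁ / r₂ = (7.14)(0.425) / (0.101) = 30.04 m/s.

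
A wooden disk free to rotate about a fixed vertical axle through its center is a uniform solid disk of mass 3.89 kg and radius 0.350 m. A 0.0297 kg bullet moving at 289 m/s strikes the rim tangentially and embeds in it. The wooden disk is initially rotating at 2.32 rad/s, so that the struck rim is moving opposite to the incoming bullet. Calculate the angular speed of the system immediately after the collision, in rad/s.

|ω_f| ≈ 10.1 rad/s

About the axle the impulsive forces during the collision are internal, so angular momentum about that axis is conserved.
I_p = ½(3.89)(0.350)² = 0.2383 kg·m². Taking the sense of the bullet's angular momentum as positive, L_{bullet} = m v R = (0.0297)(289)(0.350) = 3.004 kg·m²/s.
L_i = −I_p ω_p + m v R = −(0.2383)(2.32) + 3.004 = 2.451 kg·m²/s.
After sticking, I_f = I_p + m R² = 0.2383 + (0.0297)(0.350)² = 0.2419 kg·m².
ω_f = L_i / I_f = 2.451 / 0.2419 = 10.13 rad/s.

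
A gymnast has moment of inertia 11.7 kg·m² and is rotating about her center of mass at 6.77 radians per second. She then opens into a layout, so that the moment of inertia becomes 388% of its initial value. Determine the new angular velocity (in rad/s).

With no external torque about the axis, L is conserved: I₁ω₁ = I₂ω₂.
I₂ = 3.88 × 11.7 = 45.40 kg·m².
ω₂ = I₁ω₁ / I₂ = (11.70)(6.77 rad/s) / (45.40) = 1.745 rad/s.

ω₂ ≈ 1.74 rad/s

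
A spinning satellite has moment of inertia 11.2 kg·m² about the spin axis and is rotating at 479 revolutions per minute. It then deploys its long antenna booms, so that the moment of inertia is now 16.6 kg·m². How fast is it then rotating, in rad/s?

ω₂ ≈ 33.8 rad/s

No external torque acts about the spin axis, so angular momentum is conserved.
ω₂ = I₁ω₁ / I₂ = (11.20)(479 rpm) / (16.60) = 323.2 rpm = 33.84 rad/s.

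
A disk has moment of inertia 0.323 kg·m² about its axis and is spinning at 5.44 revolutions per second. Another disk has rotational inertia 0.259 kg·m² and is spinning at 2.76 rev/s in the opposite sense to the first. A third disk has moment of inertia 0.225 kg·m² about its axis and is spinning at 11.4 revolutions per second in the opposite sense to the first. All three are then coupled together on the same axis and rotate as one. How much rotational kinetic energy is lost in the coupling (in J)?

No external torque acts about the common axis, so total angular momentum is conserved.
Taking A's sense as positive: L = (0.3230)(5.44) − (0.2590)(2.76) − (0.2250)(11.4) = -1.523 kg·m²·rev/s.
Combined I = 0.3230 + 0.2590 + 0.2250 = 0.8070 kg·m².
ω_f = L / I = -1.523 / 0.8070 = -1.887 rev/s.
KE_i = ½ΣIω² = 804.8 J; KE_f = ½(0.8070)(11.86)² = 56.71 J.

ΔKE lost ≈ 748 J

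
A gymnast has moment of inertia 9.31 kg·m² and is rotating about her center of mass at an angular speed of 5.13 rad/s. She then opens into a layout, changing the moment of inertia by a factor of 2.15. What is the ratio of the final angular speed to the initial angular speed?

ω₂/ω₁ ≈ 0.465

No external torque acts about the spin axis, so angular momentum is conserved.
I₂ = 2.15 × 9.31 = 20.02 kg·m².
ω₂/ω₁ = I₁/I₂ = 9.310 / 20.02 = 0.4651.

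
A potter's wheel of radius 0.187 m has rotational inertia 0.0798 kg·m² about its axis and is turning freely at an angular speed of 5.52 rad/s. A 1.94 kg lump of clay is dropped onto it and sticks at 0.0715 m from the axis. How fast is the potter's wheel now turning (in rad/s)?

ω_f ≈ 4.91 rad/s

The added mass arrives with no angular momentum about the axis, and any external torque about the axis is negligible, so the system's angular momentum is conserved.
Added inertia Σmr² = (1.94)(0.0715)² = 0.009918 kg·m²; I_f = 0.07980 + 0.009918 = 0.08972 kg·m².
ω_f = I_p ω_i / I_f = (0.07980)(5.52) / 0.08972 = 4.910 rad/s.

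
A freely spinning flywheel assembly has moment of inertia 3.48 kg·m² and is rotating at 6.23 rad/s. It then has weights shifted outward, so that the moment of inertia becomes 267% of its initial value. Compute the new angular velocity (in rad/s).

Angular momentum about the spin axis is conserved since the torque about it is zero.
I₂ = 2.67 × 3.48 = 9.292 kg·m².
ω₂ = I₁ω₁ / I₂ = (3.480)(6.23 rad/s) / (9.292) = 2.333 rad/s.

ω₂ ≈ 2.33 rad/s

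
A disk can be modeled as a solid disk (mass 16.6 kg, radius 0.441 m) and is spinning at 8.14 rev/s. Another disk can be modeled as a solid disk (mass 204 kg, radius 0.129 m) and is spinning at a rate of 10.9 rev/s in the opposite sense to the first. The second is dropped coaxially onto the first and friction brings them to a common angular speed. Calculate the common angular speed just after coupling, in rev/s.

|ω_f| ≈ 1.62 rev/s

No external torque acts about the common axis, so total angular momentum is conserved.
Moments of inertia: I_A = ½(16.6)(0.441)² = 1.614 kg·m²; I_B = ½(204)(0.129)² = 1.697 kg·m².
Taking A's sense as positive: L = (1.614)(8.14) − (1.697)(10.9) = -5.362 kg·m²·rev/s.
Combined I = 1.614 + 1.697 = 3.312 kg·m².
ω_f = L / I = -5.362 / 3.312 = -1.619 rev/s.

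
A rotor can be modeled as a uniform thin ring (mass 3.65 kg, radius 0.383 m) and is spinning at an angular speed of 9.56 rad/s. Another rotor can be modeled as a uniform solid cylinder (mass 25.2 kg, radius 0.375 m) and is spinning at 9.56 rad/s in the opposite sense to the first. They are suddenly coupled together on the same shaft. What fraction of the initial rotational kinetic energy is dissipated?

fraction ≈ 0.713

The coupling torques are internal; angular momentum about the shared axis is conserved.
Moments of inertia: I_A = (3.65)(0.383)² = 0.5354 kg·m²; I_B = ½(25.2)(0.375)² = 1.772 kg·m².
Taking A's sense as positive: L = (0.5354)(9.56) − (1.772)(9.56) = -11.82 kg·m²·rad/s.
Combined I = 0.5354 + 1.772 = 2.307 kg·m².
ω_f = L / I = -11.82 / 2.307 = -5.123 rad/s.
KE_i = ½ΣIω² = 105.4 J; KE_f = ½(2.307)(5.123)² = 30.28 J.
Fraction dissipated = (KE_i − KE_f)/KE_i = 0.7128.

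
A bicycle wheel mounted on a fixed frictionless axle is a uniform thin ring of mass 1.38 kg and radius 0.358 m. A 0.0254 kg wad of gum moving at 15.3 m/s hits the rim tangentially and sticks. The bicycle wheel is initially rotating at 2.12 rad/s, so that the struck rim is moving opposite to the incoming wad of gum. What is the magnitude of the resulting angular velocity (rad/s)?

|ω_f| ≈ 1.31 rad/s

The axle reaction passes through the axle and exerts no torque about it; angular momentum about the axle is conserved through the impact.
I_p = (1.38)(0.358)² = 0.1769 kg·m². Taking the sense of the wad of gum's angular momentum as positive, L_{wad} = m v R = (0.0254)(15.3)(0.358) = 0.1391 kg·m²/s.
L_i = −I_p ω_p + m v R = −(0.1769)(2.12) + 0.1391 = -0.2358 kg·m²/s.
After sticking, I_f = I_p + m R² = 0.1769 + (0.0254)(0.358)² = 0.1801 kg·m².
ω_f = L_i / I_f = -0.2358 / 0.1801 = -1.309 rad/s.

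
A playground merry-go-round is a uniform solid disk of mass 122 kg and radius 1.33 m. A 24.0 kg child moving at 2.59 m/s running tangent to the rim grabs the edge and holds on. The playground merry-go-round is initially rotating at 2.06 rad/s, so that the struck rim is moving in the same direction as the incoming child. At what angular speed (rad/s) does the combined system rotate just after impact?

|ω_f| ≈ 2.03 rad/s

The axle reaction passes through the axle and exerts no torque about it; angular momentum about the axle is conserved through the impact.
I_p = ½(122)(1.33)² = 107.9 kg·m². Taking the sense of the child's angular momentum as positive, L_{child} = m v R = (24.0)(2.59)(1.33) = 82.67 kg·m²/s.
L_i = +I_p ω_p + m v R = +(107.9)(2.06) + 82.67 = 305.0 kg·m²/s.
After sticking, I_f = I_p + m R² = 107.9 + (24.0)(1.33)² = 150.4 kg·m².
ω_f = L_i / I_f = 305.0 / 150.4 = 2.028 rad/s.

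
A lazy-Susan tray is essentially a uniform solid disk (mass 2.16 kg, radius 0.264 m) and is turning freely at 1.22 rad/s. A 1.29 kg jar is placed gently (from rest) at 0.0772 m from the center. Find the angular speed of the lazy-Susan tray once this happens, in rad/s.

The added mass arrives with no angular momentum about the center, and any external torque about the center is negligible, so the system's angular momentum is conserved.
I_p = ½(2.16)(0.264)² = 0.07527 kg·m².
Added inertia Σmr² = (1.29)(0.0772)² = 0.007688 kg·m²; I_f = 0.07527 + 0.007688 = 0.08296 kg·m².
ω_f = I_p ω_i / I_f = (0.07527)(1.22) / 0.08296 = 1.107 rad/s.

ω_f ≈ 1.11 rad/s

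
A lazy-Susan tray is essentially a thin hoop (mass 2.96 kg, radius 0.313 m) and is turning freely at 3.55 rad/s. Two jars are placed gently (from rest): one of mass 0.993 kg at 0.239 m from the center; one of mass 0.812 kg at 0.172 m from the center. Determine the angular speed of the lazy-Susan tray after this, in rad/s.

ω_f ≈ 2.78 rad/s

The added mass arrives with no angular momentum about the center, and any external torque about the center is negligible, so the system's angular momentum is conserved.
I_p = (2.96)(0.313)² = 0.2900 kg·m².
Added inertia Σmr² = (0.993)(0.239)² + (0.812)(0.172)² = 0.08074 kg·m²; I_f = 0.2900 + 0.08074 = 0.3707 kg·m².
ω_f = I_p ω_i / I_f = (0.2900)(3.55) / 0.3707 = 2.777 rad/s.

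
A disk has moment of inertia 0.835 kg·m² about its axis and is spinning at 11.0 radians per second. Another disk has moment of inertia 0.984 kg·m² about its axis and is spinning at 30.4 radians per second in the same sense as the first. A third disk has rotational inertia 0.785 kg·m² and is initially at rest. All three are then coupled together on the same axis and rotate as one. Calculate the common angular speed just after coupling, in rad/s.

|ω_f| ≈ 15.0 rad/s

The coupling torques are internal; angular momentum about the shared axis is conserved.
Taking A's sense as positive: L = (0.8350)(11.0) + (0.9840)(30.4) = 39.10 kg·m²·rad/s.
Combined I = 0.8350 + 0.9840 + 0.7850 = 2.604 kg·m².
ω_f = L / I = 39.10 / 2.604 = 15.01 rad/s.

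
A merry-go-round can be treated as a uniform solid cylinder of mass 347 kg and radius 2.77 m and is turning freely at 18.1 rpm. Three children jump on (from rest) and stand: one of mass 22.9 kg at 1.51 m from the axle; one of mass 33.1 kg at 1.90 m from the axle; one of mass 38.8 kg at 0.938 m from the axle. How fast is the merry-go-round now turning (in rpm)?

The added mass arrives with no angular momentum about the axle, and any external torque about the axle is negligible, so the system's angular momentum is conserved.
I_p = ½(347)(2.77)² = 1331 kg·m².
Added inertia Σmr² = (22.9)(1.51)² + (33.1)(1.90)² + (38.8)(0.938)² = 205.8 kg·m²; I_f = 1331 + 205.8 = 1537 kg·m².
ω_f = I_p ω_i / I_f = (1331)(18.1) / 1537 = 15.68 rpm.

ω_f ≈ 15.7 rpm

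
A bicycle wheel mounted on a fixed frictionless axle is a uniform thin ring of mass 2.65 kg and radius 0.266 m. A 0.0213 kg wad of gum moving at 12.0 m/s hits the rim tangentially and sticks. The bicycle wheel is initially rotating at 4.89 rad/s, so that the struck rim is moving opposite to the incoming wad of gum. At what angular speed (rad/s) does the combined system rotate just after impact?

|ω_f| ≈ 4.49 rad/s

About the axle the impulsive forces during the collision are internal, so angular momentum about that axis is conserved.
I_p = (2.65)(0.266)² = 0.1875 kg·m². Taking the sense of the wad of gum's angular momentum as positive, L_{wad} = m v R = (0.0213)(12.0)(0.266) = 0.06799 kg·m²/s.
L_i = −I_p ω_p + m v R = −(0.1875)(4.89) + 0.06799 = -0.8489 kg·m²/s.
After sticking, I_f = I_p + m R² = 0.1875 + (0.0213)(0.266)² = 0.1890 kg·m².
ω_f = L_i / I_f = -0.8489 / 0.1890 = -4.491 rad/s.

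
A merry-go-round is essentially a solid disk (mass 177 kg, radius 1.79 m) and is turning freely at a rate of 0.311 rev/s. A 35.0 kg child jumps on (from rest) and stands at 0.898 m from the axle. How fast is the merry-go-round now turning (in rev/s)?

ω_f ≈ 0.283 rev/s

The added mass arrives with no angular momentum about the axle, and any external torque about the axle is negligible, so the system's angular momentum is conserved.
I_p = ½(177)(1.79)² = 283.6 kg·m².
Added inertia Σmr² = (35.0)(0.898)² = 28.22 kg·m²; I_f = 283.6 + 28.22 = 311.8 kg·m².
ω_f = I_p ω_i / I_f = (283.6)(0.311) / 311.8 = 0.2828 rev/s.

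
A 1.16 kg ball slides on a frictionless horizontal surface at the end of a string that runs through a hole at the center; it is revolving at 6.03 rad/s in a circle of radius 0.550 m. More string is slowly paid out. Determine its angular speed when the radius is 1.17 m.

No torque about the axis ⇒ m r₁² ω₁ = m r₂² ω₂.
ω₂ = ω₁ (r₁/r₂)² = (6.03)(0.550/1.17)² = 1.333 rad/s.

ω₂ ≈ 1.33 rad/s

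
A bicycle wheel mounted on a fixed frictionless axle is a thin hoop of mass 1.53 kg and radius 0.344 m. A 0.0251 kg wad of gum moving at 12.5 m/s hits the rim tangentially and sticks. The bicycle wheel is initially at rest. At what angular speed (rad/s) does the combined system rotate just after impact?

|ω_f| ≈ 0.586 rad/s

The axle reaction passes through the axle and exerts no torque about it; angular momentum about the axle is conserved through the impact.
I_p = (1.53)(0.344)² = 0.1811 kg·m². Taking the sense of the wad of gum's angular momentum as positive, L_{wad} = m v R = (0.0251)(12.5)(0.344) = 0.1079 kg·m²/s.
L_i = 0 + 0.1079 = 0.1079 kg·m²/s.
After sticking, I_f = I_p + m R² = 0.1811 + (0.0251)(0.344)² = 0.1840 kg·m².
ω_f = L_i / I_f = 0.1079 / 0.1840 = 0.5865 rad/s.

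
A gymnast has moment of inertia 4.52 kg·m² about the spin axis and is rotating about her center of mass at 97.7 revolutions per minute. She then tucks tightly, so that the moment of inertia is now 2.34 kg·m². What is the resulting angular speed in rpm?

ω₂ ≈ 189 rpm

No external torque acts about the spin axis, so angular momentum is conserved.
ω₂ = I₁ω₁ / I₂ = (4.520)(97.7 rpm) / (2.340) = 188.7 rpm.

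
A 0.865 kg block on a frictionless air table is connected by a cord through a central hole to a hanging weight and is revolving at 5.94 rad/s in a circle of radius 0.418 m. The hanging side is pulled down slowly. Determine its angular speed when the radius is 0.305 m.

ω₂ ≈ 11.2 rad/s

The constraining force is radial, so m r² ω about the center is conserved.
ω₂ = ω₁ (r₁/r₂)² = (5.94)(0.418/0.305)² = 11.16 rad/s.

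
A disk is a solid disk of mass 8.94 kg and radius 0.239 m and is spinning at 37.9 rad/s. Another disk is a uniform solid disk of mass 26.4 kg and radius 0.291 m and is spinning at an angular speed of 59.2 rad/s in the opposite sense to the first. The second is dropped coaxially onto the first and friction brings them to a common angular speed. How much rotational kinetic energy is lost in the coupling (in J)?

ΔKE lost ≈ 980 J

The coupling torques are internal; angular momentum about the shared axis is conserved.
Moments of inertia: I_A = ½(8.94)(0.239)² = 0.2553 kg·m²; I_B = ½(26.4)(0.291)² = 1.118 kg·m².
Taking A's sense as positive: L = (0.2553)(37.9) − (1.118)(59.2) = -56.50 kg·m²·rad/s.
Combined I = 0.2553 + 1.118 = 1.373 kg·m².
ω_f = L / I = -56.50 / 1.373 = -41.14 rad/s.
KE_i = ½ΣIω² = 2142 J; KE_f = ½(1.373)(41.14)² = 1162 J.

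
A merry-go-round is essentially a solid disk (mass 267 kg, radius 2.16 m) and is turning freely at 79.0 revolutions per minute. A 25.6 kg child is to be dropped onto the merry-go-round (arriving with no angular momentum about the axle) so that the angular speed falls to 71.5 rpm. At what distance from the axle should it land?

No external torque acts about the axle; L_before = L_after.
I_p = ½(267)(2.16)² = 622.9 kg·m².
I_p ω_i = (I_p + m r²) ω_f ⇒ m r² = I_p(ω_i/ω_f − 1) = 622.9(79.0/71.5 − 1) = 65.33 kg·m².
r = √(65.33/25.6) = 1.598 m.

r ≈ 1.60 m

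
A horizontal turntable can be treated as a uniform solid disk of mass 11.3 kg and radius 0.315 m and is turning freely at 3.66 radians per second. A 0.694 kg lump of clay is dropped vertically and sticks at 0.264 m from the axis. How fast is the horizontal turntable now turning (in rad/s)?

ω_f ≈ 3.37 rad/s

The added mass arrives with no angular momentum about the axis, and any external torque about the axis is negligible, so the system's angular momentum is conserved.
I_p = ½(11.3)(0.315)² = 0.5606 kg·m².
Added inertia Σmr² = (0.694)(0.264)² = 0.04837 kg·m²; I_f = 0.5606 + 0.04837 = 0.6090 kg·m².
ω_f = I_p ω_i / I_f = (0.5606)(3.66) / 0.6090 = 3.369 rad/s.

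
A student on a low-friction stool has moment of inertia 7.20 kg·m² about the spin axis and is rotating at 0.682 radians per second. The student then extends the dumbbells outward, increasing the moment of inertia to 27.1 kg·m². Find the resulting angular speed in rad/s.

No external torque acts about the spin axis, so angular momentum is conserved.
ω₂ = I₁ω₁ / I₂ = (7.200)(0.682 rad/s) / (27.10) = 0.1812 rad/s.

ω₂ ≈ 0.181 rad/s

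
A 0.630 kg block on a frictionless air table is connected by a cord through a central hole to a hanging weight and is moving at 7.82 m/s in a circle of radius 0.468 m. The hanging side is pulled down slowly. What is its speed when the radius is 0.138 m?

The only horizontal force on the mass is along the cord (radial), so it exerts no torque about the hole and angular momentum m v r is conserved.
v₂ = v₁ r₁ / r₂ = (7.82)(0.468) / (0.138) = 26.52 m/s.

v₂ ≈ 26.5 m/s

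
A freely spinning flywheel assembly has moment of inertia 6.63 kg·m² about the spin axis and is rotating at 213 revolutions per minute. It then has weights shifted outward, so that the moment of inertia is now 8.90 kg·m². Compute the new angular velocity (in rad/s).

No external torque acts about the spin axis, so angular momentum is conserved.
ω₂ = I₁ω₁ / I₂ = (6.630)(213 rpm) / (8.900) = 158.7 rpm = 16.62 rad/s.

ω₂ ≈ 16.6 rad/s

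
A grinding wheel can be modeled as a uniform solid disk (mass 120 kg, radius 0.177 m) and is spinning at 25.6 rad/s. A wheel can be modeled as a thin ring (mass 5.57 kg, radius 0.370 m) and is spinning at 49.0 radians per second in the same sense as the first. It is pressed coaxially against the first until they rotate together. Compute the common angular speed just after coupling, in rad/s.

|ω_f| ≈ 32.4 rad/s

The coupling torques are internal; angular momentum about the shared axis is conserved.
Moments of inertia: I_A = ½(120)(0.177)² = 1.880 kg·m²; I_B = (5.57)(0.370)² = 0.7625 kg·m².
Taking A's sense as positive: L = (1.880)(25.6) + (0.7625)(49.0) = 85.49 kg·m²·rad/s.
Combined I = 1.880 + 0.7625 = 2.642 kg·m².
ω_f = L / I = 85.49 / 2.642 = 32.35 rad/s.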